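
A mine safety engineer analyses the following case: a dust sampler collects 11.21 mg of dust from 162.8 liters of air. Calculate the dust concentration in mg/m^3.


68.8575 mg/m^3

Convert liters to m^3: 1 m^3 = 1000 L
Concentration = mass / volume * 1000
= 11.21 / 162.8 * 1000
= 0.06885749386 * 1000
= 68.8575 mg/m^3


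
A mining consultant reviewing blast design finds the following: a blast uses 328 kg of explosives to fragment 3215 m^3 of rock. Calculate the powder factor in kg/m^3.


0.102 kg/m^3

Powder factor = explosive mass / rock volume
= 328 / 3215
= 0.102 kg/m^3


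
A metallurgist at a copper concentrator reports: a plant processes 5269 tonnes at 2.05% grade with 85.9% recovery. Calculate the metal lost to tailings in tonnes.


15.23 tonnes

Total metal in feed:
= 5269 * 2.05 / 100 = 108.0145 tonnes
Metal recovered:
= 108.0145 * 85.9 / 100 = 92.7844555 tonnes
Metal lost to tailings:
= 108.0145 - 92.7844555
= 15.23 tonnes


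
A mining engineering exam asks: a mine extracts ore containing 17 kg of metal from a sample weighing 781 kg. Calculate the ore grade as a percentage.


Ore grade = (metal mass / ore mass) * 100
= (17 / 781) * 100
= 0.02176696543 * 100
= 2.1767%

2.1767%


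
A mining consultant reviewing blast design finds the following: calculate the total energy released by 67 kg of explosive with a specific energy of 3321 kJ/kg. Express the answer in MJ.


222.507 MJ

Energy = mass * specific_energy / 1000
= 67 * 3321 / 1000
= 222507 / 1000
= 222.507 MJ


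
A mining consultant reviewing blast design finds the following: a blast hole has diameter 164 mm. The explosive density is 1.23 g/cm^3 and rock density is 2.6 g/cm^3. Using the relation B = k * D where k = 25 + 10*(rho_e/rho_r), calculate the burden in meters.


First, compute k:
rho_e / rho_r = 1.23 / 2.6 = 0.4730769231
k = 25 + 10 * 0.4730769231 = 29.73076923
Then, compute burden:
B = k * D / 1000 = 29.73076923 * 164 / 1000
= 4875.846154 / 1000
= 4.8758 m

4.8758 m


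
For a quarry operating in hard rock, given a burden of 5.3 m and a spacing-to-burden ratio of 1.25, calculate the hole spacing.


Spacing = burden * ratio
= 5.3 * 1.25
= 6.625 m

6.625 m


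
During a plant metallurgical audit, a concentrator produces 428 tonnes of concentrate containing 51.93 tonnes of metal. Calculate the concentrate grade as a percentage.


Grade = (metal in concentrate / concentrate mass) * 100
= (51.93 / 428) * 100
= 0.1213317757 * 100
= 12.1332%

12.1332%


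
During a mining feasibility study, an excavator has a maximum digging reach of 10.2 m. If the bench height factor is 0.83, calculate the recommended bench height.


8.466 m

Bench height = reach * factor
= 10.2 * 0.83
= 8.466 m


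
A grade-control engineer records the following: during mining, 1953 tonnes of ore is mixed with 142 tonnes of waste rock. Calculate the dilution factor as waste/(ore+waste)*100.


Total material = ore + waste
= 1953 + 142 = 2095 tonnes
Dilution = waste / total * 100
= 142 / 2095 * 100
= 0.06778042959 * 100
= 6.778%

6.778%


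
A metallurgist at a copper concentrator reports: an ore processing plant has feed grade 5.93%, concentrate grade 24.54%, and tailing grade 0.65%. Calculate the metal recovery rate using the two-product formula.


91.4614%

Using the two-product formula:
R = 100 * c * (f - t) / (f * (c - t))
Numerator = 100 * 24.54 * (5.93 - 0.65)
= 100 * 24.54 * 5.28
= 12957.12
Denominator = 5.93 * (24.54 - 0.65)
= 5.93 * 23.89
= 141.6677
R = 12957.12 / 141.6677
= 91.4614%


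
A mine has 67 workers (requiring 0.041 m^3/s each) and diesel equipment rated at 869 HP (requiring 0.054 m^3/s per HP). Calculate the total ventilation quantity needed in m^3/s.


Airflow for workers:
Q_people = 67 * 0.041 = 2.747 m^3/s
Airflow for diesel equipment:
Q_diesel = 869 * 0.054 = 46.926 m^3/s
Total ventilation:
Q_total = 2.747 + 46.926
= 49.673 m^3/s

49.673 m^3/s


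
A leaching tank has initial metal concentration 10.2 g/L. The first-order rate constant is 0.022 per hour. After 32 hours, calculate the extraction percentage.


Compute the exponent:
-k * t = -0.022 * 32 = -0.704
Remaining concentration:
C = 10.2 * exp(-0.704)
= 10.2 * 0.49460293
= 5.044949886 g/L
Extracted = 10.2 - 5.044949886 = 5.155050114 g/L
Extraction % = 5.155050114 / 10.2 * 100
= 50.5397%

50.5397%


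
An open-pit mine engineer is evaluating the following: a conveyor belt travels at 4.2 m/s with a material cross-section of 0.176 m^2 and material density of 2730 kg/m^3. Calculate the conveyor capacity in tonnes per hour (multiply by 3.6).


7264.8576 t/h

Volumetric flow = speed * area
= 4.2 * 0.176 = 0.7392 m^3/s
Mass flow = volumetric * density
= 0.7392 * 2730 = 2018.016 kg/s
Convert to t/h: multiply by 3.6
Capacity = 2018.016 * 3.6
= 7264.8576 t/h


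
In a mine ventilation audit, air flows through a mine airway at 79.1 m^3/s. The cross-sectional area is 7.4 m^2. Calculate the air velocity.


Velocity = flow rate / cross-sectional area
= 79.1 / 7.4
= 10.6892 m/s

10.6892 m/s


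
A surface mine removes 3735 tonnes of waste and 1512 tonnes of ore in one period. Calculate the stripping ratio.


Stripping ratio = waste tonnage / ore tonnage
= 3735 / 1512
= 2.4702

2.4702


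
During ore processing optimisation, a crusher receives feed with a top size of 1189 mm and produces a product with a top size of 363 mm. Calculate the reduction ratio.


Reduction ratio = feed size / product size
= 1189 / 363
= 3.2755

3.2755


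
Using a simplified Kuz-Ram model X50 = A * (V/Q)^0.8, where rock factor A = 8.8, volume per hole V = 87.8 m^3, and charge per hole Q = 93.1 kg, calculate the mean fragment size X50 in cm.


8.3969 cm

Compute V/Q:
V/Q = 87.8 / 93.1 = 0.9430719656
Raise to the power 0.8:
(V/Q)^0.8 = 0.9430719656^0.8 = 0.9541922128
Multiply by A:
X50 = 8.8 * 0.9541922128
= 8.3969 cm


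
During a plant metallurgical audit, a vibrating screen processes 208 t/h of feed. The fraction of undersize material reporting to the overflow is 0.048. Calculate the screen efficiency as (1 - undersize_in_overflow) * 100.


Screen efficiency = (1 - fraction of undersize in overflow) * 100
= (1 - 0.048) * 100
= 0.952 * 100
= 95.2%

95.2%


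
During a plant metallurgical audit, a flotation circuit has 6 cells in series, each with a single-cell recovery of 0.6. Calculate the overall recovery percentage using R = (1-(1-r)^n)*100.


99.5904%

Complement of single-cell recovery:
1 - r = 1 - 0.6 = 0.4
Raise to power n:
(1 - r)^6 = 0.4^6 = 0.004096
Overall recovery:
R = (1 - 0.004096) * 100
= 99.5904%


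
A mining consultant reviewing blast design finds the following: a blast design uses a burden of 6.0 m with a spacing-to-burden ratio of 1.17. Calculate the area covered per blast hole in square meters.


42.12 m^2

First, find the spacing:
Spacing = burden * ratio = 6.0 * 1.17
= 7.02 m
Then, calculate the area:
Area = burden * spacing = 6.0 * 7.02
= 42.12 m^2


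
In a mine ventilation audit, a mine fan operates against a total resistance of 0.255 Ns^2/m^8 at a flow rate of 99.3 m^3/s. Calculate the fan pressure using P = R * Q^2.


Compute Q^2:
Q^2 = 99.3^2 = 9860.49
Compute pressure:
P = R * Q^2 = 0.255 * 9860.49
= 2514.425 Pa

2514.425 Pa


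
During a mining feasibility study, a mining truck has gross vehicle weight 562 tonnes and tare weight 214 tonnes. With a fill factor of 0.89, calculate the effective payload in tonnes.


Maximum payload = gross - tare
= 562 - 214 = 348 tonnes
Effective payload = max payload * fill factor
= 348 * 0.89
= 309.72 tonnes

309.72 tonnes


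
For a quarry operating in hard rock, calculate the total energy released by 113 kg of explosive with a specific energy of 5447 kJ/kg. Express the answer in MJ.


Energy = mass * specific_energy / 1000
= 113 * 5447 / 1000
= 615511 / 1000
= 615.511 MJ

615.511 MJ


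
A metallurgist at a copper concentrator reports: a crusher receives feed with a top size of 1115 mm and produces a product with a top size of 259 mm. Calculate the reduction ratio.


4.305

Reduction ratio = feed size / product size
= 1115 / 259
= 4.305


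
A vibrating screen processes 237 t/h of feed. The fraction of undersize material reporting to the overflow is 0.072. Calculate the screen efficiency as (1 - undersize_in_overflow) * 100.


Screen efficiency = (1 - fraction of undersize in overflow) * 100
= (1 - 0.072) * 100
= 0.928 * 100
= 92.8%

92.8%


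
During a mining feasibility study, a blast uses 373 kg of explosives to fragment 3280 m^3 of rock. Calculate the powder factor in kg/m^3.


Powder factor = explosive mass / rock volume
= 373 / 3280
= 0.1137 kg/m^3

0.1137 kg/m^3


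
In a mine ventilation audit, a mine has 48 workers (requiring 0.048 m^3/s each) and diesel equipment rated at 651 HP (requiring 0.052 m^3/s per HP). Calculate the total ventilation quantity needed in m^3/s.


Airflow for workers:
Q_people = 48 * 0.048 = 2.304 m^3/s
Airflow for diesel equipment:
Q_diesel = 651 * 0.052 = 33.852 m^3/s
Total ventilation:
Q_total = 2.304 + 33.852
= 36.156 m^3/s

36.156 m^3/s


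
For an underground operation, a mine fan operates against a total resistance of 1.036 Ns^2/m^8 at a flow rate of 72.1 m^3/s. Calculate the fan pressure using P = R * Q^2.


5385.5528 Pa

Compute Q^2:
Q^2 = 72.1^2 = 5198.41
Compute pressure:
P = R * Q^2 = 1.036 * 5198.41
= 5385.5528 Pa


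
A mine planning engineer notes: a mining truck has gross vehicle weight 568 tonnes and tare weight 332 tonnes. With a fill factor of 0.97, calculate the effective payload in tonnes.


Maximum payload = gross - tare
= 568 - 332 = 236 tonnes
Effective payload = max payload * fill factor
= 236 * 0.97
= 228.92 tonnes

228.92 tonnes


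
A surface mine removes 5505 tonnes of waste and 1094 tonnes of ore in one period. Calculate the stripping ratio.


Stripping ratio = waste tonnage / ore tonnage
= 5505 / 1094
= 5.032

5.032


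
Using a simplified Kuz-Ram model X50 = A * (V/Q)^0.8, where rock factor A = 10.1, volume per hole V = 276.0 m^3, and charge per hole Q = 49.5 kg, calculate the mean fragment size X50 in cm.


Compute V/Q:
V/Q = 276.0 / 49.5 = 5.575757576
Raise to the power 0.8:
(V/Q)^0.8 = 5.575757576^0.8 = 3.954058647
Multiply by A:
X50 = 10.1 * 3.954058647
= 39.936 cm

39.936 cm


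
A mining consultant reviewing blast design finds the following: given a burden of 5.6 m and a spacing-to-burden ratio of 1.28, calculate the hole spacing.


Spacing = burden * ratio
= 5.6 * 1.28
= 7.168 m

7.168 m


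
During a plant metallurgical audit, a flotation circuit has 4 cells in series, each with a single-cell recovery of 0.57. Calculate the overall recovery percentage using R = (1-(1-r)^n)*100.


96.5812%

Complement of single-cell recovery:
1 - r = 1 - 0.57 = 0.43
Raise to power n:
(1 - r)^4 = 0.43^4 = 0.03418801
Overall recovery:
R = (1 - 0.03418801) * 100
= 96.5812%


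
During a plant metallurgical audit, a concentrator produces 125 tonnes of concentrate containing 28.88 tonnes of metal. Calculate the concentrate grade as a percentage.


Grade = (metal in concentrate / concentrate mass) * 100
= (28.88 / 125) * 100
= 0.23104 * 100
= 23.104%

23.104%


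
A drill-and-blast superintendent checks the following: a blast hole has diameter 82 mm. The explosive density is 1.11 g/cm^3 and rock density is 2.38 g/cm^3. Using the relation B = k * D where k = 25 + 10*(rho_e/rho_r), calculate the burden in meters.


First, compute k:
rho_e / rho_r = 1.11 / 2.38 = 0.4663865546
k = 25 + 10 * 0.4663865546 = 29.66386555
Then, compute burden:
B = k * D / 1000 = 29.66386555 * 82 / 1000
= 2432.436975 / 1000
= 2.4324 m

2.4324 m


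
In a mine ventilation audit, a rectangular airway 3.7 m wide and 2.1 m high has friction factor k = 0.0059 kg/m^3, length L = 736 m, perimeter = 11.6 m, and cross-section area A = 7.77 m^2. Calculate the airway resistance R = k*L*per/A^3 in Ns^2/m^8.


0.1074 Ns^2/m^8

Compute the numerator:
k * L * per = 0.0059 * 736 * 11.6
= 50.37184
Compute the denominator:
A^3 = 7.77^3 = 469.097433
Resistance:
R = 50.37184 / 469.097433
= 0.1074 Ns^2/m^8


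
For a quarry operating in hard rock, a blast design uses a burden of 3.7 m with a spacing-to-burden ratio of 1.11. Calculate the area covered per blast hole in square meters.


First, find the spacing:
Spacing = burden * ratio = 3.7 * 1.11
= 4.107 m
Then, calculate the area:
Area = burden * spacing = 3.7 * 4.107
= 15.1959 m^2

15.1959 m^2


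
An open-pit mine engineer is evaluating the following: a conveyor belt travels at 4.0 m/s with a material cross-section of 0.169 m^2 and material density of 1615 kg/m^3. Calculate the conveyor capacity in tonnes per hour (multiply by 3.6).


3930.264 t/h

Volumetric flow = speed * area
= 4.0 * 0.169 = 0.676 m^3/s
Mass flow = volumetric * density
= 0.676 * 1615 = 1091.74 kg/s
Convert to t/h: multiply by 3.6
Capacity = 1091.74 * 3.6
= 3930.264 t/h


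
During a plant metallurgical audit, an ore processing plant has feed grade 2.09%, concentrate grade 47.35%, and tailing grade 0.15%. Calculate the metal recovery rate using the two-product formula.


Using the two-product formula:
R = 100 * c * (f - t) / (f * (c - t))
Numerator = 100 * 47.35 * (2.09 - 0.15)
= 100 * 47.35 * 1.94
= 9185.9
Denominator = 2.09 * (47.35 - 0.15)
= 2.09 * 47.2
= 98.648
R = 9185.9 / 98.648
= 93.118%

93.118%


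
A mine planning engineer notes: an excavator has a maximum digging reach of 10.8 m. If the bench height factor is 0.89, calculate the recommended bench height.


9.612 m

Bench height = reach * factor
= 10.8 * 0.89
= 9.612 m


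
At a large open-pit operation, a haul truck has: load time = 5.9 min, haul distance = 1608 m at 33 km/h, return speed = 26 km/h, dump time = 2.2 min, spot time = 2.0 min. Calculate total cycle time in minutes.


Convert haul speed to m/min: 33 * 1000/60 = 550 m/min
Haul time = 1608 / 550 = 2.923636364 min
Convert return speed to m/min: 26 * 1000/60 = 433.3333333 m/min
Return time = 1608 / 433.3333333 = 3.710769231 min
Total cycle time:
= 5.9 + 2.923636364 + 2.2 + 3.710769231 + 2.0
= 16.7344 min

16.7344 min


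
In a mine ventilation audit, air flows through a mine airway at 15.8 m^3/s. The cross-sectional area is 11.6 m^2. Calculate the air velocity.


Velocity = flow rate / cross-sectional area
= 15.8 / 11.6
= 1.3621 m/s

1.3621 m/s


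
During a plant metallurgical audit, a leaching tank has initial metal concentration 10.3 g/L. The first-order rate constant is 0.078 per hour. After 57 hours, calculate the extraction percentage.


Compute the exponent:
-k * t = -0.078 * 57 = -4.446
Remaining concentration:
C = 10.3 * exp(-4.446)
= 10.3 * 0.01172537479
= 0.1207713604 g/L
Extracted = 10.3 - 0.1207713604 = 10.17922864 g/L
Extraction % = 10.17922864 / 10.3 * 100
= 98.8275%

98.8275%


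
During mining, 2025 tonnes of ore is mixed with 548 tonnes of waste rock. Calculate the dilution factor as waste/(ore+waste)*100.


Total material = ore + waste
= 2025 + 548 = 2573 tonnes
Dilution = waste / total * 100
= 548 / 2573 * 100
= 0.2129809561 * 100
= 21.2981%

21.2981%


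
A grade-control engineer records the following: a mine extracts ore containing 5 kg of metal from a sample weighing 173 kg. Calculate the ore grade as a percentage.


2.8902%

Ore grade = (metal mass / ore mass) * 100
= (5 / 173) * 100
= 0.0289017341 * 100
= 2.8902%


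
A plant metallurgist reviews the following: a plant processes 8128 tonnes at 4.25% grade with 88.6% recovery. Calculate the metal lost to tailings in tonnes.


39.3802 tonnes

Total metal in feed:
= 8128 * 4.25 / 100 = 345.44 tonnes
Metal recovered:
= 345.44 * 88.6 / 100 = 306.05984 tonnes
Metal lost to tailings:
= 345.44 - 306.05984
= 39.3802 tonnes


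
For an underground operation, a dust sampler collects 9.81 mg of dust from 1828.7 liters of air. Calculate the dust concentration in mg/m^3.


Convert liters to m^3: 1 m^3 = 1000 L
Concentration = mass / volume * 1000
= 9.81 / 1828.7 * 1000
= 0.005364466561 * 1000
= 5.3645 mg/m^3

5.3645 mg/m^3


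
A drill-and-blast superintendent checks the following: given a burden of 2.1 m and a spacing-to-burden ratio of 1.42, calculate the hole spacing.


Spacing = burden * ratio
= 2.1 * 1.42
= 2.982 m

2.982 m


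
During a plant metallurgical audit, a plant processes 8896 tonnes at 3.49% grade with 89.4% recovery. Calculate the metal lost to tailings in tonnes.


32.9099 tonnes

Total metal in feed:
= 8896 * 3.49 / 100 = 310.4704 tonnes
Metal recovered:
= 310.4704 * 89.4 / 100 = 277.5605376 tonnes
Metal lost to tailings:
= 310.4704 - 277.5605376
= 32.9099 tonnes


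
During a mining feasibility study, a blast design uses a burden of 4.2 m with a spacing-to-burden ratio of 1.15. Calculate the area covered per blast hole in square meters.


First, find the spacing:
Spacing = burden * ratio = 4.2 * 1.15
= 4.83 m
Then, calculate the area:
Area = burden * spacing = 4.2 * 4.83
= 20.286 m^2

20.286 m^2


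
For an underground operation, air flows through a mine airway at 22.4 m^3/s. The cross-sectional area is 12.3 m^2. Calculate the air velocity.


1.8211 m/s

Velocity = flow rate / cross-sectional area
= 22.4 / 12.3
= 1.8211 m/s


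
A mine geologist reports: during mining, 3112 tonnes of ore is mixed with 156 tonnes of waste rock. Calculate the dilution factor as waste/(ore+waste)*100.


Total material = ore + waste
= 3112 + 156 = 3268 tonnes
Dilution = waste / total * 100
= 156 / 3268 * 100
= 0.04773561812 * 100
= 4.7736%

4.7736%


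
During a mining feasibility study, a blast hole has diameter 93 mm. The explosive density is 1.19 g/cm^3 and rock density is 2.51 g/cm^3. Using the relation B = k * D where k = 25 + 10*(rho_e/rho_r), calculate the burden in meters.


2.7659 m

First, compute k:
rho_e / rho_r = 1.19 / 2.51 = 0.4741035857
k = 25 + 10 * 0.4741035857 = 29.74103586
Then, compute burden:
B = k * D / 1000 = 29.74103586 * 93 / 1000
= 2765.916335 / 1000
= 2.7659 m


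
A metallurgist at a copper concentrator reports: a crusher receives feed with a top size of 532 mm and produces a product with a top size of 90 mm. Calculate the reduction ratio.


Reduction ratio = feed size / product size
= 532 / 90
= 5.9111

5.9111


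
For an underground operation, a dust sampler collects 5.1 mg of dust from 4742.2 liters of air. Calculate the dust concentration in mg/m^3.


1.0755 mg/m^3

Convert liters to m^3: 1 m^3 = 1000 L
Concentration = mass / volume * 1000
= 5.1 / 4742.2 * 1000
= 0.001075450213 * 1000
= 1.0755 mg/m^3


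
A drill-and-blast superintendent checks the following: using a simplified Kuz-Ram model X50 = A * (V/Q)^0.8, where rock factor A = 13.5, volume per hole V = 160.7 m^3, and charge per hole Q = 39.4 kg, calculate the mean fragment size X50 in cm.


Compute V/Q:
V/Q = 160.7 / 39.4 = 4.078680203
Raise to the power 0.8:
(V/Q)^0.8 = 4.078680203^0.8 = 3.079042787
Multiply by A:
X50 = 13.5 * 3.079042787
= 41.5671 cm

41.5671 cm


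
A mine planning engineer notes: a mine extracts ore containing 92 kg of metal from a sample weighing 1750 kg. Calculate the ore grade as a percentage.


5.2571%

Ore grade = (metal mass / ore mass) * 100
= (92 / 1750) * 100
= 0.05257142857 * 100
= 5.2571%


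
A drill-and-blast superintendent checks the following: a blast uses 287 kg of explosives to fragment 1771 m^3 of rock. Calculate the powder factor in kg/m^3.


Powder factor = explosive mass / rock volume
= 287 / 1771
= 0.1621 kg/m^3

0.1621 kg/m^3


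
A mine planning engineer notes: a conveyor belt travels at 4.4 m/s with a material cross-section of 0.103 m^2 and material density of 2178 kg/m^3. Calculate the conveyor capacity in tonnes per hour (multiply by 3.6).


Volumetric flow = speed * area
= 4.4 * 0.103 = 0.4532 m^3/s
Mass flow = volumetric * density
= 0.4532 * 2178 = 987.0696 kg/s
Convert to t/h: multiply by 3.6
Capacity = 987.0696 * 3.6
= 3553.4506 t/h

3553.4506 t/h


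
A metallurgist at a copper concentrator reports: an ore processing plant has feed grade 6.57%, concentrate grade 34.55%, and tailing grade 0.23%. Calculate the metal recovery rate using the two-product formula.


97.1459%

Using the two-product formula:
R = 100 * c * (f - t) / (f * (c - t))
Numerator = 100 * 34.55 * (6.57 - 0.23)
= 100 * 34.55 * 6.34
= 21904.7
Denominator = 6.57 * (34.55 - 0.23)
= 6.57 * 34.32
= 225.4824
R = 21904.7 / 225.4824
= 97.1459%


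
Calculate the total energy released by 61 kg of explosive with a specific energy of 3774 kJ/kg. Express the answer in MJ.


230.214 MJ

Energy = mass * specific_energy / 1000
= 61 * 3774 / 1000
= 230214 / 1000
= 230.214 MJ


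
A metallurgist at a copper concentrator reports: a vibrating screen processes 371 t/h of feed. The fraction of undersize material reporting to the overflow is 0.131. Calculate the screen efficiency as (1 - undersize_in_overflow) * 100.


86.9%

Screen efficiency = (1 - fraction of undersize in overflow) * 100
= (1 - 0.131) * 100
= 0.869 * 100
= 86.9%


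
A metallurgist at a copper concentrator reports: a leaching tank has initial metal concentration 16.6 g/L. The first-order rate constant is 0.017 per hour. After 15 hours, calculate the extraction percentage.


22.5084%

Compute the exponent:
-k * t = -0.017 * 15 = -0.255
Remaining concentration:
C = 16.6 * exp(-0.255)
= 16.6 * 0.774916498
= 12.86361387 g/L
Extracted = 16.6 - 12.86361387 = 3.736386134 g/L
Extraction % = 3.736386134 / 16.6 * 100
= 22.5084%


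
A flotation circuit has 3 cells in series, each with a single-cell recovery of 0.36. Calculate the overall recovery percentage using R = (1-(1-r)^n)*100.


Complement of single-cell recovery:
1 - r = 1 - 0.36 = 0.64
Raise to power n:
(1 - r)^3 = 0.64^3 = 0.262144
Overall recovery:
R = (1 - 0.262144) * 100
= 73.7856%

73.7856%


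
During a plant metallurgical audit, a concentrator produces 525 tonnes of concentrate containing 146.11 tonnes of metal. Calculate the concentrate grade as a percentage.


27.8305%

Grade = (metal in concentrate / concentrate mass) * 100
= (146.11 / 525) * 100
= 0.2783047619 * 100
= 27.8305%


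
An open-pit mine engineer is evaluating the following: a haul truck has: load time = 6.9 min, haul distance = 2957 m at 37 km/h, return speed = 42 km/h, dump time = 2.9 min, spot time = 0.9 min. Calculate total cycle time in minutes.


Convert haul speed to m/min: 37 * 1000/60 = 616.6666667 m/min
Haul time = 2957 / 616.6666667 = 4.795135135 min
Convert return speed to m/min: 42 * 1000/60 = 700 m/min
Return time = 2957 / 700 = 4.224285714 min
Total cycle time:
= 6.9 + 4.795135135 + 2.9 + 4.224285714 + 0.9
= 19.7194 min

19.7194 min


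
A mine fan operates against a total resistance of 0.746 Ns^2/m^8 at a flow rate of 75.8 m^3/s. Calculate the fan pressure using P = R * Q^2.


Compute Q^2:
Q^2 = 75.8^2 = 5745.64
Compute pressure:
P = R * Q^2 = 0.746 * 5745.64
= 4286.2474 Pa

4286.2474 Pa


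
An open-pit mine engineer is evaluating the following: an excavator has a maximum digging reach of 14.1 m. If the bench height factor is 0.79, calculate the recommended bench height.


11.139 m

Bench height = reach * factor
= 14.1 * 0.79
= 11.139 m


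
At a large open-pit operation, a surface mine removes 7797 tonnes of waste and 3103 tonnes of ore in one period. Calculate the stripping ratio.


Stripping ratio = waste tonnage / ore tonnage
= 7797 / 3103
= 2.5127

2.5127


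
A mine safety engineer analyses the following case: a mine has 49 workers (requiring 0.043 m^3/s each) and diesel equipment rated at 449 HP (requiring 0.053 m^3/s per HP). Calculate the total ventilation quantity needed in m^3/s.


25.904 m^3/s

Airflow for workers:
Q_people = 49 * 0.043 = 2.107 m^3/s
Airflow for diesel equipment:
Q_diesel = 449 * 0.053 = 23.797 m^3/s
Total ventilation:
Q_total = 2.107 + 23.797
= 25.904 m^3/s


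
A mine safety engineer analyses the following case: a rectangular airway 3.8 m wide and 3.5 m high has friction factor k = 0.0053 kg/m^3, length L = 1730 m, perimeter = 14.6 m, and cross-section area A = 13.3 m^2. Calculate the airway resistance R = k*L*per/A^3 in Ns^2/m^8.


0.0569 Ns^2/m^8

Compute the numerator:
k * L * per = 0.0053 * 1730 * 14.6
= 133.8674
Compute the denominator:
A^3 = 13.3^3 = 2352.637
Resistance:
R = 133.8674 / 2352.637
= 0.0569 Ns^2/m^8


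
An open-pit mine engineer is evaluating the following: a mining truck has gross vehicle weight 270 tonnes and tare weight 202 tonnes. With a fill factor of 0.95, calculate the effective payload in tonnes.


Maximum payload = gross - tare
= 270 - 202 = 68 tonnes
Effective payload = max payload * fill factor
= 68 * 0.95
= 64.6 tonnes

64.6 tonnes


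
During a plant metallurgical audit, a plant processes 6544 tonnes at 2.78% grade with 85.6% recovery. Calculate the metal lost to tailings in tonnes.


Total metal in feed:
= 6544 * 2.78 / 100 = 181.9232 tonnes
Metal recovered:
= 181.9232 * 85.6 / 100 = 155.7262592 tonnes
Metal lost to tailings:
= 181.9232 - 155.7262592
= 26.1969 tonnes

26.1969 tonnes


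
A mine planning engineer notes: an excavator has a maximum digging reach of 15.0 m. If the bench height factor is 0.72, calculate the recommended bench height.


Bench height = reach * factor
= 15.0 * 0.72
= 10.8 m

10.8 m


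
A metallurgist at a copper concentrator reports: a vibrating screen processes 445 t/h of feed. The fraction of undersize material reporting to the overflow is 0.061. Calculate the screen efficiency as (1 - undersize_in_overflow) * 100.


93.9%

Screen efficiency = (1 - fraction of undersize in overflow) * 100
= (1 - 0.061) * 100
= 0.939 * 100
= 93.9%


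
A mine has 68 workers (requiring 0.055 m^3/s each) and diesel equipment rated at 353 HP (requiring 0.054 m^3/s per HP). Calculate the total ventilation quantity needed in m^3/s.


Airflow for workers:
Q_people = 68 * 0.055 = 3.74 m^3/s
Airflow for diesel equipment:
Q_diesel = 353 * 0.054 = 19.062 m^3/s
Total ventilation:
Q_total = 3.74 + 19.062
= 22.802 m^3/s

22.802 m^3/s


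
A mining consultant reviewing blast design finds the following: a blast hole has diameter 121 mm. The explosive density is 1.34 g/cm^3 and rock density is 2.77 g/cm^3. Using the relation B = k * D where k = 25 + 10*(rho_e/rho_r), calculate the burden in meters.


First, compute k:
rho_e / rho_r = 1.34 / 2.77 = 0.4837545126
k = 25 + 10 * 0.4837545126 = 29.83754513
Then, compute burden:
B = k * D / 1000 = 29.83754513 * 121 / 1000
= 3610.34296 / 1000
= 3.6103 m

3.6103 m


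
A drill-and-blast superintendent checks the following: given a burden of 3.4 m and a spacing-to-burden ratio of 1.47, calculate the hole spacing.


Spacing = burden * ratio
= 3.4 * 1.47
= 4.998 m

4.998 m


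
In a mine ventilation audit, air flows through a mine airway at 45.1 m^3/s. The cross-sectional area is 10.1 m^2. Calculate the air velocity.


Velocity = flow rate / cross-sectional area
= 45.1 / 10.1
= 4.4653 m/s

4.4653 m/s


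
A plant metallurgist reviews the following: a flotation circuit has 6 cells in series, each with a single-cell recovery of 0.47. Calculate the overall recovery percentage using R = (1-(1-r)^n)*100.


97.7836%

Complement of single-cell recovery:
1 - r = 1 - 0.47 = 0.53
Raise to power n:
(1 - r)^6 = 0.53^6 = 0.02216436113
Overall recovery:
R = (1 - 0.02216436113) * 100
= 97.7836%


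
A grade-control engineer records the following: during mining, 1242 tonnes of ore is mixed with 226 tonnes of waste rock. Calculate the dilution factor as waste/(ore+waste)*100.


Total material = ore + waste
= 1242 + 226 = 1468 tonnes
Dilution = waste / total * 100
= 226 / 1468 * 100
= 0.1539509537 * 100
= 15.3951%

15.3951%


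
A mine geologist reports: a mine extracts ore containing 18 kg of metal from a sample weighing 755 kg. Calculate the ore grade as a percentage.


Ore grade = (metal mass / ore mass) * 100
= (18 / 755) * 100
= 0.0238410596 * 100
= 2.3841%

2.3841%


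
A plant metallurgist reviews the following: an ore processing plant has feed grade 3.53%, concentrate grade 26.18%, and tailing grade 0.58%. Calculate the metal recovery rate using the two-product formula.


Using the two-product formula:
R = 100 * c * (f - t) / (f * (c - t))
Numerator = 100 * 26.18 * (3.53 - 0.58)
= 100 * 26.18 * 2.95
= 7723.1
Denominator = 3.53 * (26.18 - 0.58)
= 3.53 * 25.6
= 90.368
R = 7723.1 / 90.368
= 85.4628%

85.4628%


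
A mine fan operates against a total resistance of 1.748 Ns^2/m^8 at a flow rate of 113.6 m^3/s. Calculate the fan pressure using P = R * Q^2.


Compute Q^2:
Q^2 = 113.6^2 = 12904.96
Compute pressure:
P = R * Q^2 = 1.748 * 12904.96
= 22557.8701 Pa

22557.8701 Pa


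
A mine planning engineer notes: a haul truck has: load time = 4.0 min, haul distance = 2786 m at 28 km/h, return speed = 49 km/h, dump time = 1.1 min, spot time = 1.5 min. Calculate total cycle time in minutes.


15.9814 min

Convert haul speed to m/min: 28 * 1000/60 = 466.6666667 m/min
Haul time = 2786 / 466.6666667 = 5.97 min
Convert return speed to m/min: 49 * 1000/60 = 816.6666667 m/min
Return time = 2786 / 816.6666667 = 3.411428571 min
Total cycle time:
= 4.0 + 5.97 + 1.1 + 3.411428571 + 1.5
= 15.9814 min


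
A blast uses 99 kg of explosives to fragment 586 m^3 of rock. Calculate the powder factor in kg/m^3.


0.1689 kg/m^3

Powder factor = explosive mass / rock volume
= 99 / 586
= 0.1689 kg/m^3


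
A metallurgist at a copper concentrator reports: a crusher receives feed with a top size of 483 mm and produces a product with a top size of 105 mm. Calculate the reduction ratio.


4.6

Reduction ratio = feed size / product size
= 483 / 105
= 4.6


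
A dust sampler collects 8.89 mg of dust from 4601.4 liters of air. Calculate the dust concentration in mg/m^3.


1.932 mg/m^3

Convert liters to m^3: 1 m^3 = 1000 L
Concentration = mass / volume * 1000
= 8.89 / 4601.4 * 1000
= 0.001932020689 * 1000
= 1.932 mg/m^3


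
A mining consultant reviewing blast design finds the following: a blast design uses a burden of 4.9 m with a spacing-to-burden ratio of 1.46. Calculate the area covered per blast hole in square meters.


First, find the spacing:
Spacing = burden * ratio = 4.9 * 1.46
= 7.154 m
Then, calculate the area:
Area = burden * spacing = 4.9 * 7.154
= 35.0546 m^2

35.0546 m^2


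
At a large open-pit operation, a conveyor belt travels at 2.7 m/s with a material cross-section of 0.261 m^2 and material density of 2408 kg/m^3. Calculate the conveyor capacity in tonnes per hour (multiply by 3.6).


6108.9034 t/h

Volumetric flow = speed * area
= 2.7 * 0.261 = 0.7047 m^3/s
Mass flow = volumetric * density
= 0.7047 * 2408 = 1696.9176 kg/s
Convert to t/h: multiply by 3.6
Capacity = 1696.9176 * 3.6
= 6108.9034 t/h


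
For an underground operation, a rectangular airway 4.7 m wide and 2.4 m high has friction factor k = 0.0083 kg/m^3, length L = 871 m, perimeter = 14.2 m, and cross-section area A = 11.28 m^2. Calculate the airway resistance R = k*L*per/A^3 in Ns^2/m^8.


Compute the numerator:
k * L * per = 0.0083 * 871 * 14.2
= 102.65606
Compute the denominator:
A^3 = 11.28^3 = 1435.249152
Resistance:
R = 102.65606 / 1435.249152
= 0.0715 Ns^2/m^8

0.0715 Ns^2/m^8


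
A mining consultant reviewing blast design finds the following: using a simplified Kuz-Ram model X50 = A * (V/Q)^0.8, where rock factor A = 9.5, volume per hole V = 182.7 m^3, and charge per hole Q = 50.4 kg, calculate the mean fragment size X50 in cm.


Compute V/Q:
V/Q = 182.7 / 50.4 = 3.625
Raise to the power 0.8:
(V/Q)^0.8 = 3.625^0.8 = 2.801859855
Multiply by A:
X50 = 9.5 * 2.801859855
= 26.6177 cm

26.6177 cm


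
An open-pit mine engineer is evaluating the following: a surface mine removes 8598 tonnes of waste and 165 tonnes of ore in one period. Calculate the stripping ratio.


Stripping ratio = waste tonnage / ore tonnage
= 8598 / 165
= 52.1091

52.1091


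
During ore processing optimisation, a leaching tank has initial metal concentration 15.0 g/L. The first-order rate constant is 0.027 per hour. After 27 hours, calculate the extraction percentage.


51.7609%

Compute the exponent:
-k * t = -0.027 * 27 = -0.729
Remaining concentration:
C = 15.0 * exp(-0.729)
= 15.0 * 0.4823911401
= 7.235867102 g/L
Extracted = 15.0 - 7.235867102 = 7.764132898 g/L
Extraction % = 7.764132898 / 15.0 * 100
= 51.7609%


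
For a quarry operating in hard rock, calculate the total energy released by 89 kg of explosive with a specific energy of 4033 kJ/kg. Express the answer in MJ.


Energy = mass * specific_energy / 1000
= 89 * 4033 / 1000
= 358937 / 1000
= 358.937 MJ

358.937 MJ


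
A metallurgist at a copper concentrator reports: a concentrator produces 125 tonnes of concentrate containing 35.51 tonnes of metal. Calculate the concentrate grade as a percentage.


Grade = (metal in concentrate / concentrate mass) * 100
= (35.51 / 125) * 100
= 0.28408 * 100
= 28.408%

28.408%


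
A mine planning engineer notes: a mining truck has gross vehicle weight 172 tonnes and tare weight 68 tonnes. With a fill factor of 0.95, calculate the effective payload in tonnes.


Maximum payload = gross - tare
= 172 - 68 = 104 tonnes
Effective payload = max payload * fill factor
= 104 * 0.95
= 98.8 tonnes

98.8 tonnes


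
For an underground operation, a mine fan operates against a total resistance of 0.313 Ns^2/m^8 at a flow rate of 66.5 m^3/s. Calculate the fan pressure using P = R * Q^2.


1384.1643 Pa

Compute Q^2:
Q^2 = 66.5^2 = 4422.25
Compute pressure:
P = R * Q^2 = 0.313 * 4422.25
= 1384.1643 Pa


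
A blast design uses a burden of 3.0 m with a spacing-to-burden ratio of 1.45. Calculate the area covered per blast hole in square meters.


First, find the spacing:
Spacing = burden * ratio = 3.0 * 1.45
= 4.35 m
Then, calculate the area:
Area = burden * spacing = 3.0 * 4.35
= 13.05 m^2

13.05 m^2


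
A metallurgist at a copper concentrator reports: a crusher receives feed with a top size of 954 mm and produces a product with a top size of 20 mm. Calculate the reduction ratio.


47.7

Reduction ratio = feed size / product size
= 954 / 20
= 47.7


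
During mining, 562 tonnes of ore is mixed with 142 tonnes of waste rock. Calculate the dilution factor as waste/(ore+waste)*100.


20.1705%

Total material = ore + waste
= 562 + 142 = 704 tonnes
Dilution = waste / total * 100
= 142 / 704 * 100
= 0.2017045455 * 100
= 20.1705%


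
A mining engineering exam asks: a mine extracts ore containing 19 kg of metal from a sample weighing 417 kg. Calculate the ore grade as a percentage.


Ore grade = (metal mass / ore mass) * 100
= (19 / 417) * 100
= 0.04556354916 * 100
= 4.5564%

4.5564%


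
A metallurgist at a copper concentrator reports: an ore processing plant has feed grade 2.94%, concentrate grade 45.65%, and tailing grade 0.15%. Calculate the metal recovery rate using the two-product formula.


95.2108%

Using the two-product formula:
R = 100 * c * (f - t) / (f * (c - t))
Numerator = 100 * 45.65 * (2.94 - 0.15)
= 100 * 45.65 * 2.79
= 12736.35
Denominator = 2.94 * (45.65 - 0.15)
= 2.94 * 45.5
= 133.77
R = 12736.35 / 133.77
= 95.2108%


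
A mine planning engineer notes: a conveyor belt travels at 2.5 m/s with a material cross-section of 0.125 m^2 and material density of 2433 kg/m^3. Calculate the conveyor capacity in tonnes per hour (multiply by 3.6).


Volumetric flow = speed * area
= 2.5 * 0.125 = 0.3125 m^3/s
Mass flow = volumetric * density
= 0.3125 * 2433 = 760.3125 kg/s
Convert to t/h: multiply by 3.6
Capacity = 760.3125 * 3.6
= 2737.125 t/h

2737.125 t/h


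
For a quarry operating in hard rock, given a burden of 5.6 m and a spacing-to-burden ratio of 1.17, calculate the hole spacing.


Spacing = burden * ratio
= 5.6 * 1.17
= 6.552 m

6.552 m


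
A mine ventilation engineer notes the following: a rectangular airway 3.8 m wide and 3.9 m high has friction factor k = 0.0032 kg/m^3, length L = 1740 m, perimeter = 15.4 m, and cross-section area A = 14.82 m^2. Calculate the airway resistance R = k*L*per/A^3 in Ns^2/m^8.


Compute the numerator:
k * L * per = 0.0032 * 1740 * 15.4
= 85.7472
Compute the denominator:
A^3 = 14.82^3 = 3254.952168
Resistance:
R = 85.7472 / 3254.952168
= 0.0263 Ns^2/m^8

0.0263 Ns^2/m^8


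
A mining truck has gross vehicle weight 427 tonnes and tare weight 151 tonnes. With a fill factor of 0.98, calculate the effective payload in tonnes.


Maximum payload = gross - tare
= 427 - 151 = 276 tonnes
Effective payload = max payload * fill factor
= 276 * 0.98
= 270.48 tonnes

270.48 tonnes


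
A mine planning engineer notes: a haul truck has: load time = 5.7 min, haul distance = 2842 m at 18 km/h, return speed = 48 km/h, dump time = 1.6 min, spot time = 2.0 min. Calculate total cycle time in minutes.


Convert haul speed to m/min: 18 * 1000/60 = 300 m/min
Haul time = 2842 / 300 = 9.473333333 min
Convert return speed to m/min: 48 * 1000/60 = 800 m/min
Return time = 2842 / 800 = 3.5525 min
Total cycle time:
= 5.7 + 9.473333333 + 1.6 + 3.5525 + 2.0
= 22.3258 min

22.3258 min


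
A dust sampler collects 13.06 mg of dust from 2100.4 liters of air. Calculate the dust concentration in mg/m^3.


Convert liters to m^3: 1 m^3 = 1000 L
Concentration = mass / volume * 1000
= 13.06 / 2100.4 * 1000
= 0.006217863264 * 1000
= 6.2179 mg/m^3

6.2179 mg/m^3


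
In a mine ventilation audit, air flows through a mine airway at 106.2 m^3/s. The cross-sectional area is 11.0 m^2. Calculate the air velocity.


Velocity = flow rate / cross-sectional area
= 106.2 / 11.0
= 9.6545 m/s

9.6545 m/s


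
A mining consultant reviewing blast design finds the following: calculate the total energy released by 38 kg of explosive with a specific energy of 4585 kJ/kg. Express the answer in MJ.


174.23 MJ

Energy = mass * specific_energy / 1000
= 38 * 4585 / 1000
= 174230 / 1000
= 174.23 MJ


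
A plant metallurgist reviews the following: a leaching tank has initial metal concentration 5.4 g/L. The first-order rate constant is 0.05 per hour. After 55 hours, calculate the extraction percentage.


Compute the exponent:
-k * t = -0.05 * 55 = -2.75
Remaining concentration:
C = 5.4 * exp(-2.75)
= 5.4 * 0.06392786121
= 0.3452104505 g/L
Extracted = 5.4 - 0.3452104505 = 5.054789549 g/L
Extraction % = 5.054789549 / 5.4 * 100
= 93.6072%

93.6072%


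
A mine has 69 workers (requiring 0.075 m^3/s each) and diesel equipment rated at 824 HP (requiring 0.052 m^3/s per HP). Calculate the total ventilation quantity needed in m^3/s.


48.023 m^3/s

Airflow for workers:
Q_people = 69 * 0.075 = 5.175 m^3/s
Airflow for diesel equipment:
Q_diesel = 824 * 0.052 = 42.848 m^3/s
Total ventilation:
Q_total = 5.175 + 42.848
= 48.023 m^3/s


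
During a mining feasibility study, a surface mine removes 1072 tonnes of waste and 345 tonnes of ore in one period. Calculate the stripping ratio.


Stripping ratio = waste tonnage / ore tonnage
= 1072 / 345
= 3.1072

3.1072


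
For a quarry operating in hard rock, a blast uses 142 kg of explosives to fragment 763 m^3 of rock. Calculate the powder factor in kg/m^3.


0.1861 kg/m^3

Powder factor = explosive mass / rock volume
= 142 / 763
= 0.1861 kg/m^3


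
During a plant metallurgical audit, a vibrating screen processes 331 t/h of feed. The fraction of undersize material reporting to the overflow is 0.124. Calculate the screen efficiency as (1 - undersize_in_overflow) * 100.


87.6%

Screen efficiency = (1 - fraction of undersize in overflow) * 100
= (1 - 0.124) * 100
= 0.876 * 100
= 87.6%


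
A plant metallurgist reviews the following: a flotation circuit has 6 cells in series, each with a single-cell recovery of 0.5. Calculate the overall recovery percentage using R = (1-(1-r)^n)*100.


98.4375%

Complement of single-cell recovery:
1 - r = 1 - 0.5 = 0.5
Raise to power n:
(1 - r)^6 = 0.5^6 = 0.015625
Overall recovery:
R = (1 - 0.015625) * 100
= 98.4375%
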